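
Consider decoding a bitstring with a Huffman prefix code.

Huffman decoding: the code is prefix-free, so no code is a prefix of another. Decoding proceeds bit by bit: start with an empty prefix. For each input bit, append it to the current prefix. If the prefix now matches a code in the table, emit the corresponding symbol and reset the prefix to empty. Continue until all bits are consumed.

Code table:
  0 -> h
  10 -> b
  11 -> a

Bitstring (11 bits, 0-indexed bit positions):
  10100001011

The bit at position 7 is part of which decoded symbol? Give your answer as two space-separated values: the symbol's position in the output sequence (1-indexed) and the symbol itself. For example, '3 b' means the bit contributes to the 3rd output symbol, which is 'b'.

Bit 0: prefix='1' (no match yet)
Bit 1: prefix='10' -> emit 'b', reset
Bit 2: prefix='1' (no match yet)
Bit 3: prefix='10' -> emit 'b', reset
Bit 4: prefix='0' -> emit 'h', reset
Bit 5: prefix='0' -> emit 'h', reset
Bit 6: prefix='0' -> emit 'h', reset
Bit 7: prefix='1' (no match yet)
Bit 8: prefix='10' -> emit 'b', reset
Bit 9: prefix='1' (no match yet)
Bit 10: prefix='11' -> emit 'a', reset

Answer: 6 b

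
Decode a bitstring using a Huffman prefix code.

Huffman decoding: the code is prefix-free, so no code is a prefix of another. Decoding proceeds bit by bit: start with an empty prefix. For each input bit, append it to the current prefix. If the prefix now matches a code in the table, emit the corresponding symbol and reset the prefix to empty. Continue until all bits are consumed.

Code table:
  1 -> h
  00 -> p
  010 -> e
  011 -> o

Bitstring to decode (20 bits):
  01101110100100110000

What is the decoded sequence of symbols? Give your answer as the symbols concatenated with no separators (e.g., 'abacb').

Answer: ooheeopp

Derivation:
Bit 0: prefix='0' (no match yet)
Bit 1: prefix='01' (no match yet)
Bit 2: prefix='011' -> emit 'o', reset
Bit 3: prefix='0' (no match yet)
Bit 4: prefix='01' (no match yet)
Bit 5: prefix='011' -> emit 'o', reset
Bit 6: prefix='1' -> emit 'h', reset
Bit 7: prefix='0' (no match yet)
Bit 8: prefix='01' (no match yet)
Bit 9: prefix='010' -> emit 'e', reset
Bit 10: prefix='0' (no match yet)
Bit 11: prefix='01' (no match yet)
Bit 12: prefix='010' -> emit 'e', reset
Bit 13: prefix='0' (no match yet)
Bit 14: prefix='01' (no match yet)
Bit 15: prefix='011' -> emit 'o', reset
Bit 16: prefix='0' (no match yet)
Bit 17: prefix='00' -> emit 'p', reset
Bit 18: prefix='0' (no match yet)
Bit 19: prefix='00' -> emit 'p', reset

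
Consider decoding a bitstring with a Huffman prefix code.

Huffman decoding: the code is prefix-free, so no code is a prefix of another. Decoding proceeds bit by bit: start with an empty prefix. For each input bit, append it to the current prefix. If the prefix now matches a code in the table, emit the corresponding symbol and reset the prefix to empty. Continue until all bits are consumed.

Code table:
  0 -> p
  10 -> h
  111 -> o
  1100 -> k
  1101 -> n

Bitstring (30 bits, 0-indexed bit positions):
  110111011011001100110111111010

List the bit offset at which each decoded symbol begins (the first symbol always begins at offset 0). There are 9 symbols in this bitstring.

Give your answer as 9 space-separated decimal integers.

Answer: 0 4 8 10 14 18 22 25 29

Derivation:
Bit 0: prefix='1' (no match yet)
Bit 1: prefix='11' (no match yet)
Bit 2: prefix='110' (no match yet)
Bit 3: prefix='1101' -> emit 'n', reset
Bit 4: prefix='1' (no match yet)
Bit 5: prefix='11' (no match yet)
Bit 6: prefix='110' (no match yet)
Bit 7: prefix='1101' -> emit 'n', reset
Bit 8: prefix='1' (no match yet)
Bit 9: prefix='10' -> emit 'h', reset
Bit 10: prefix='1' (no match yet)
Bit 11: prefix='11' (no match yet)
Bit 12: prefix='110' (no match yet)
Bit 13: prefix='1100' -> emit 'k', reset
Bit 14: prefix='1' (no match yet)
Bit 15: prefix='11' (no match yet)
Bit 16: prefix='110' (no match yet)
Bit 17: prefix='1100' -> emit 'k', reset
Bit 18: prefix='1' (no match yet)
Bit 19: prefix='11' (no match yet)
Bit 20: prefix='110' (no match yet)
Bit 21: prefix='1101' -> emit 'n', reset
Bit 22: prefix='1' (no match yet)
Bit 23: prefix='11' (no match yet)
Bit 24: prefix='111' -> emit 'o', reset
Bit 25: prefix='1' (no match yet)
Bit 26: prefix='11' (no match yet)
Bit 27: prefix='110' (no match yet)
Bit 28: prefix='1101' -> emit 'n', reset
Bit 29: prefix='0' -> emit 'p', reset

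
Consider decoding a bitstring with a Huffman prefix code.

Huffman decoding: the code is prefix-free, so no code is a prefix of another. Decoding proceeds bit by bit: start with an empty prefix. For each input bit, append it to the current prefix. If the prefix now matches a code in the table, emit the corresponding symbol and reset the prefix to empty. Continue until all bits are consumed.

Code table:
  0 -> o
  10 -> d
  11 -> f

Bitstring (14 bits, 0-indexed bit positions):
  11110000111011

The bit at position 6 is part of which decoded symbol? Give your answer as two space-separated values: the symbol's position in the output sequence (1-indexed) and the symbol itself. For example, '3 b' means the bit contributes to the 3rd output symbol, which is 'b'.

Answer: 5 o

Derivation:
Bit 0: prefix='1' (no match yet)
Bit 1: prefix='11' -> emit 'f', reset
Bit 2: prefix='1' (no match yet)
Bit 3: prefix='11' -> emit 'f', reset
Bit 4: prefix='0' -> emit 'o', reset
Bit 5: prefix='0' -> emit 'o', reset
Bit 6: prefix='0' -> emit 'o', reset
Bit 7: prefix='0' -> emit 'o', reset
Bit 8: prefix='1' (no match yet)
Bit 9: prefix='11' -> emit 'f', reset
Bit 10: prefix='1' (no match yet)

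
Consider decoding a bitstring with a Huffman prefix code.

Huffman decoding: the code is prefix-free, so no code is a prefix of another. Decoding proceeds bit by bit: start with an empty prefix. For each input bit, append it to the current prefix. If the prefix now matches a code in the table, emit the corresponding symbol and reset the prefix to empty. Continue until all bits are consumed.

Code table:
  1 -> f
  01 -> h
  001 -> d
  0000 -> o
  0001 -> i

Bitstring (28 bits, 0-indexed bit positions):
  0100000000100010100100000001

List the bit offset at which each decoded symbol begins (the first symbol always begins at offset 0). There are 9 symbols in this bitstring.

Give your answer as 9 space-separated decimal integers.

Bit 0: prefix='0' (no match yet)
Bit 1: prefix='01' -> emit 'h', reset
Bit 2: prefix='0' (no match yet)
Bit 3: prefix='00' (no match yet)
Bit 4: prefix='000' (no match yet)
Bit 5: prefix='0000' -> emit 'o', reset
Bit 6: prefix='0' (no match yet)
Bit 7: prefix='00' (no match yet)
Bit 8: prefix='000' (no match yet)
Bit 9: prefix='0000' -> emit 'o', reset
Bit 10: prefix='1' -> emit 'f', reset
Bit 11: prefix='0' (no match yet)
Bit 12: prefix='00' (no match yet)
Bit 13: prefix='000' (no match yet)
Bit 14: prefix='0001' -> emit 'i', reset
Bit 15: prefix='0' (no match yet)
Bit 16: prefix='01' -> emit 'h', reset
Bit 17: prefix='0' (no match yet)
Bit 18: prefix='00' (no match yet)
Bit 19: prefix='001' -> emit 'd', reset
Bit 20: prefix='0' (no match yet)
Bit 21: prefix='00' (no match yet)
Bit 22: prefix='000' (no match yet)
Bit 23: prefix='0000' -> emit 'o', reset
Bit 24: prefix='0' (no match yet)
Bit 25: prefix='00' (no match yet)
Bit 26: prefix='000' (no match yet)
Bit 27: prefix='0001' -> emit 'i', reset

Answer: 0 2 6 10 11 15 17 20 24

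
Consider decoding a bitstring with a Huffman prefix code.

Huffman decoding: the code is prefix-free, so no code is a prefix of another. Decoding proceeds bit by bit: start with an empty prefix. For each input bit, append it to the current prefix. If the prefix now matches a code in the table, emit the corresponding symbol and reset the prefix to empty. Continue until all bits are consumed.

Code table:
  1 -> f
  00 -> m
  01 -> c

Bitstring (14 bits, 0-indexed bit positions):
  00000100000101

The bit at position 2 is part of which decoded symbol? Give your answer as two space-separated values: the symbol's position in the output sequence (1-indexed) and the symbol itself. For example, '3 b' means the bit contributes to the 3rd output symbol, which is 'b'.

Bit 0: prefix='0' (no match yet)
Bit 1: prefix='00' -> emit 'm', reset
Bit 2: prefix='0' (no match yet)
Bit 3: prefix='00' -> emit 'm', reset
Bit 4: prefix='0' (no match yet)
Bit 5: prefix='01' -> emit 'c', reset
Bit 6: prefix='0' (no match yet)

Answer: 2 m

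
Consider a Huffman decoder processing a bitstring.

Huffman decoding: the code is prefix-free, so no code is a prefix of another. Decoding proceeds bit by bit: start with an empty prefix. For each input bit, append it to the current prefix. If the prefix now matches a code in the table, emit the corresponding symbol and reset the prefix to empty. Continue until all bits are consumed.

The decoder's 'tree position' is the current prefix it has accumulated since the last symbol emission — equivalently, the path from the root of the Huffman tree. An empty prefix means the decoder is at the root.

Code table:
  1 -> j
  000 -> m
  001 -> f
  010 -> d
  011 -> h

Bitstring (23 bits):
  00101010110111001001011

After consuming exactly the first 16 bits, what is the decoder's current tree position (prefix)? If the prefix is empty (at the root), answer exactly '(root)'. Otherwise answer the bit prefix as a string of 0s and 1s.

Bit 0: prefix='0' (no match yet)
Bit 1: prefix='00' (no match yet)
Bit 2: prefix='001' -> emit 'f', reset
Bit 3: prefix='0' (no match yet)
Bit 4: prefix='01' (no match yet)
Bit 5: prefix='010' -> emit 'd', reset
Bit 6: prefix='1' -> emit 'j', reset
Bit 7: prefix='0' (no match yet)
Bit 8: prefix='01' (no match yet)
Bit 9: prefix='011' -> emit 'h', reset
Bit 10: prefix='0' (no match yet)
Bit 11: prefix='01' (no match yet)
Bit 12: prefix='011' -> emit 'h', reset
Bit 13: prefix='1' -> emit 'j', reset
Bit 14: prefix='0' (no match yet)
Bit 15: prefix='00' (no match yet)

Answer: 00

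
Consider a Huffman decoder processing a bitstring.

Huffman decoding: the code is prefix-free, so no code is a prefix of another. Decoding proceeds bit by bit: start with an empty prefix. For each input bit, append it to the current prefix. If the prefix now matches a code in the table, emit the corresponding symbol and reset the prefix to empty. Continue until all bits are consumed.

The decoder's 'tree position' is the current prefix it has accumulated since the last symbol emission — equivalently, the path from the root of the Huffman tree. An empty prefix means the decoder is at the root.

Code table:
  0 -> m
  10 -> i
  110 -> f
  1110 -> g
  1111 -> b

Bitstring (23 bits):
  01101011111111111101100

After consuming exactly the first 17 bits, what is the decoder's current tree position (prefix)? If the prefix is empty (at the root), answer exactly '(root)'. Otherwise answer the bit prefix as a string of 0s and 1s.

Bit 0: prefix='0' -> emit 'm', reset
Bit 1: prefix='1' (no match yet)
Bit 2: prefix='11' (no match yet)
Bit 3: prefix='110' -> emit 'f', reset
Bit 4: prefix='1' (no match yet)
Bit 5: prefix='10' -> emit 'i', reset
Bit 6: prefix='1' (no match yet)
Bit 7: prefix='11' (no match yet)
Bit 8: prefix='111' (no match yet)
Bit 9: prefix='1111' -> emit 'b', reset
Bit 10: prefix='1' (no match yet)
Bit 11: prefix='11' (no match yet)
Bit 12: prefix='111' (no match yet)
Bit 13: prefix='1111' -> emit 'b', reset
Bit 14: prefix='1' (no match yet)
Bit 15: prefix='11' (no match yet)
Bit 16: prefix='111' (no match yet)

Answer: 111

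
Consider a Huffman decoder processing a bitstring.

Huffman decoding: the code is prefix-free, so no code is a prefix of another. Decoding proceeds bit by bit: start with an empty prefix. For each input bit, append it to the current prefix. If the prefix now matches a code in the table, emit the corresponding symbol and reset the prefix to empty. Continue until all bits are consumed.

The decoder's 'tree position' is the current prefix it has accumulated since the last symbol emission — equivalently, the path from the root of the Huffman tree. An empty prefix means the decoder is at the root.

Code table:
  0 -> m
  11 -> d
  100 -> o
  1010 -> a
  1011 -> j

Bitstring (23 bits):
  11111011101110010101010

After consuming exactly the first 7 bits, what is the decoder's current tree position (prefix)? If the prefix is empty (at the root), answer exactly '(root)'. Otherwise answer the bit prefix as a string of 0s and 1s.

Bit 0: prefix='1' (no match yet)
Bit 1: prefix='11' -> emit 'd', reset
Bit 2: prefix='1' (no match yet)
Bit 3: prefix='11' -> emit 'd', reset
Bit 4: prefix='1' (no match yet)
Bit 5: prefix='10' (no match yet)
Bit 6: prefix='101' (no match yet)

Answer: 101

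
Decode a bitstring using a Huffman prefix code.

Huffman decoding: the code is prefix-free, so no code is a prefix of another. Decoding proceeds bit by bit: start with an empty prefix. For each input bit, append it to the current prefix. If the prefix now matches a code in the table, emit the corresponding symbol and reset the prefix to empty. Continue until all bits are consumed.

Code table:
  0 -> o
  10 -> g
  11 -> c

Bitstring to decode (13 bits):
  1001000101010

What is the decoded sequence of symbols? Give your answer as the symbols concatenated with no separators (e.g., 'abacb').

Answer: gogooggg

Derivation:
Bit 0: prefix='1' (no match yet)
Bit 1: prefix='10' -> emit 'g', reset
Bit 2: prefix='0' -> emit 'o', reset
Bit 3: prefix='1' (no match yet)
Bit 4: prefix='10' -> emit 'g', reset
Bit 5: prefix='0' -> emit 'o', reset
Bit 6: prefix='0' -> emit 'o', reset
Bit 7: prefix='1' (no match yet)
Bit 8: prefix='10' -> emit 'g', reset
Bit 9: prefix='1' (no match yet)
Bit 10: prefix='10' -> emit 'g', reset
Bit 11: prefix='1' (no match yet)
Bit 12: prefix='10' -> emit 'g', reset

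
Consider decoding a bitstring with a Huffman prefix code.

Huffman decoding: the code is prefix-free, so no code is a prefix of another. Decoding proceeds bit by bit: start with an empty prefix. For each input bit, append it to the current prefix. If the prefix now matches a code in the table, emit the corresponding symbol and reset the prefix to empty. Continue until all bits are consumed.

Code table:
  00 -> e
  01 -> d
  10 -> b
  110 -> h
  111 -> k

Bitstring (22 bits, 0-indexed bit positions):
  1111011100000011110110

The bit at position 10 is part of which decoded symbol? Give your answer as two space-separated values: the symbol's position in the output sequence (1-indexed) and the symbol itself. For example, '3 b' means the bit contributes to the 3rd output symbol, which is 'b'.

Answer: 5 e

Derivation:
Bit 0: prefix='1' (no match yet)
Bit 1: prefix='11' (no match yet)
Bit 2: prefix='111' -> emit 'k', reset
Bit 3: prefix='1' (no match yet)
Bit 4: prefix='10' -> emit 'b', reset
Bit 5: prefix='1' (no match yet)
Bit 6: prefix='11' (no match yet)
Bit 7: prefix='111' -> emit 'k', reset
Bit 8: prefix='0' (no match yet)
Bit 9: prefix='00' -> emit 'e', reset
Bit 10: prefix='0' (no match yet)
Bit 11: prefix='00' -> emit 'e', reset
Bit 12: prefix='0' (no match yet)
Bit 13: prefix='00' -> emit 'e', reset
Bit 14: prefix='1' (no match yet)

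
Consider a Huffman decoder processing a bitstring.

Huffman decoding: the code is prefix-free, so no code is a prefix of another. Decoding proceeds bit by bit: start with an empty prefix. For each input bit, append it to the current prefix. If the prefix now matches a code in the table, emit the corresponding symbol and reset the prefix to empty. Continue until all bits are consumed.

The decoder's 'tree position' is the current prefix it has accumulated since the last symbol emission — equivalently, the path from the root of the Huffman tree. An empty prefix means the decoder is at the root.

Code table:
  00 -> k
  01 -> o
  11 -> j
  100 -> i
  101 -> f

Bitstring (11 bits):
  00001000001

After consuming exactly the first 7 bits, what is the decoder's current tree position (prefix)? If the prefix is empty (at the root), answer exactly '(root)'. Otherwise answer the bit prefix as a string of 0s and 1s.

Bit 0: prefix='0' (no match yet)
Bit 1: prefix='00' -> emit 'k', reset
Bit 2: prefix='0' (no match yet)
Bit 3: prefix='00' -> emit 'k', reset
Bit 4: prefix='1' (no match yet)
Bit 5: prefix='10' (no match yet)
Bit 6: prefix='100' -> emit 'i', reset

Answer: (root)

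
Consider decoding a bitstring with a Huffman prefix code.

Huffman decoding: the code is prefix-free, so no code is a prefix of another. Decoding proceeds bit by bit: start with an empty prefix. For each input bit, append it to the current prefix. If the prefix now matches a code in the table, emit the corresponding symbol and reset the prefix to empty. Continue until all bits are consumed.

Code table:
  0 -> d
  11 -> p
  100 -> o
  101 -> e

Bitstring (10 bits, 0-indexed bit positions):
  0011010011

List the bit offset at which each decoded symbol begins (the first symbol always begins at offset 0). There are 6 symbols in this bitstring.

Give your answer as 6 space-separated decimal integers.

Bit 0: prefix='0' -> emit 'd', reset
Bit 1: prefix='0' -> emit 'd', reset
Bit 2: prefix='1' (no match yet)
Bit 3: prefix='11' -> emit 'p', reset
Bit 4: prefix='0' -> emit 'd', reset
Bit 5: prefix='1' (no match yet)
Bit 6: prefix='10' (no match yet)
Bit 7: prefix='100' -> emit 'o', reset
Bit 8: prefix='1' (no match yet)
Bit 9: prefix='11' -> emit 'p', reset

Answer: 0 1 2 4 5 8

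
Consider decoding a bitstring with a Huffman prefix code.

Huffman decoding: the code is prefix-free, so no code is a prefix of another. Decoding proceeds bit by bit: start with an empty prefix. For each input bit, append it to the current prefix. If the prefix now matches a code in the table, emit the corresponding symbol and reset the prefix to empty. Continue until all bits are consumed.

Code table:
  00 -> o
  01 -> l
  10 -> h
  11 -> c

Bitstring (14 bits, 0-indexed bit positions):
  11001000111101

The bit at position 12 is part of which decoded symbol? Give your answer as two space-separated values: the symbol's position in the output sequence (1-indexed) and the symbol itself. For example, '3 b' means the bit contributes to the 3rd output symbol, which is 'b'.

Bit 0: prefix='1' (no match yet)
Bit 1: prefix='11' -> emit 'c', reset
Bit 2: prefix='0' (no match yet)
Bit 3: prefix='00' -> emit 'o', reset
Bit 4: prefix='1' (no match yet)
Bit 5: prefix='10' -> emit 'h', reset
Bit 6: prefix='0' (no match yet)
Bit 7: prefix='00' -> emit 'o', reset
Bit 8: prefix='1' (no match yet)
Bit 9: prefix='11' -> emit 'c', reset
Bit 10: prefix='1' (no match yet)
Bit 11: prefix='11' -> emit 'c', reset
Bit 12: prefix='0' (no match yet)
Bit 13: prefix='01' -> emit 'l', reset

Answer: 7 l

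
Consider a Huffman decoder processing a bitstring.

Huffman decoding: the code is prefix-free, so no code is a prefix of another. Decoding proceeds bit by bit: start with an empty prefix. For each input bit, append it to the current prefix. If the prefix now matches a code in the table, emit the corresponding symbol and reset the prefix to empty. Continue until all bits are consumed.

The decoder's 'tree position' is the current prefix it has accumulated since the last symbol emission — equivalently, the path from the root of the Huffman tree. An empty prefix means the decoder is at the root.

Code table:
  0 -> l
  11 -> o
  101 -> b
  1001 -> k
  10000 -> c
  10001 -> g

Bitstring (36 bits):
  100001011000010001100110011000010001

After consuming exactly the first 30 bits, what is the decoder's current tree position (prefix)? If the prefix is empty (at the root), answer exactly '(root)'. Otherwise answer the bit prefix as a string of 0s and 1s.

Answer: 1000

Derivation:
Bit 0: prefix='1' (no match yet)
Bit 1: prefix='10' (no match yet)
Bit 2: prefix='100' (no match yet)
Bit 3: prefix='1000' (no match yet)
Bit 4: prefix='10000' -> emit 'c', reset
Bit 5: prefix='1' (no match yet)
Bit 6: prefix='10' (no match yet)
Bit 7: prefix='101' -> emit 'b', reset
Bit 8: prefix='1' (no match yet)
Bit 9: prefix='10' (no match yet)
Bit 10: prefix='100' (no match yet)
Bit 11: prefix='1000' (no match yet)
Bit 12: prefix='10000' -> emit 'c', reset
Bit 13: prefix='1' (no match yet)
Bit 14: prefix='10' (no match yet)
Bit 15: prefix='100' (no match yet)
Bit 16: prefix='1000' (no match yet)
Bit 17: prefix='10001' -> emit 'g', reset
Bit 18: prefix='1' (no match yet)
Bit 19: prefix='10' (no match yet)
Bit 20: prefix='100' (no match yet)
Bit 21: prefix='1001' -> emit 'k', reset
Bit 22: prefix='1' (no match yet)
Bit 23: prefix='10' (no match yet)
Bit 24: prefix='100' (no match yet)
Bit 25: prefix='1001' -> emit 'k', reset
Bit 26: prefix='1' (no match yet)
Bit 27: prefix='10' (no match yet)
Bit 28: prefix='100' (no match yet)
Bit 29: prefix='1000' (no match yet)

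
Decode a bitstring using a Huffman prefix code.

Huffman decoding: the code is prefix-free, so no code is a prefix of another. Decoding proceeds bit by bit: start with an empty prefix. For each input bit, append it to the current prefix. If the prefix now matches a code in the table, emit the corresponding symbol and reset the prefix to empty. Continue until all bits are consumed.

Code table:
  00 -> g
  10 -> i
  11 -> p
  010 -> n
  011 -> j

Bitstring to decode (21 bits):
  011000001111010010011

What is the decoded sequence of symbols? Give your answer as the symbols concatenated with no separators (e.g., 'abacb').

Bit 0: prefix='0' (no match yet)
Bit 1: prefix='01' (no match yet)
Bit 2: prefix='011' -> emit 'j', reset
Bit 3: prefix='0' (no match yet)
Bit 4: prefix='00' -> emit 'g', reset
Bit 5: prefix='0' (no match yet)
Bit 6: prefix='00' -> emit 'g', reset
Bit 7: prefix='0' (no match yet)
Bit 8: prefix='01' (no match yet)
Bit 9: prefix='011' -> emit 'j', reset
Bit 10: prefix='1' (no match yet)
Bit 11: prefix='11' -> emit 'p', reset
Bit 12: prefix='0' (no match yet)
Bit 13: prefix='01' (no match yet)
Bit 14: prefix='010' -> emit 'n', reset
Bit 15: prefix='0' (no match yet)
Bit 16: prefix='01' (no match yet)
Bit 17: prefix='010' -> emit 'n', reset
Bit 18: prefix='0' (no match yet)
Bit 19: prefix='01' (no match yet)
Bit 20: prefix='011' -> emit 'j', reset

Answer: jggjpnnj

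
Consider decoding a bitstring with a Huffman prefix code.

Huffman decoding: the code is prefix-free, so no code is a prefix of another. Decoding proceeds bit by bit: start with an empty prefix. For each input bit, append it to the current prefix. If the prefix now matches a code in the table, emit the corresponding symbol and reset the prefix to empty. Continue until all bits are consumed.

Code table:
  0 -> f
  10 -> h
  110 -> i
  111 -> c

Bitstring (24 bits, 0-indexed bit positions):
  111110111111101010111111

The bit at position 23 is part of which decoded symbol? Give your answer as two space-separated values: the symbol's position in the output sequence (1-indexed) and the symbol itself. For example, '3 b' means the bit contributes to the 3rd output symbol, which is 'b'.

Answer: 9 c

Derivation:
Bit 0: prefix='1' (no match yet)
Bit 1: prefix='11' (no match yet)
Bit 2: prefix='111' -> emit 'c', reset
Bit 3: prefix='1' (no match yet)
Bit 4: prefix='11' (no match yet)
Bit 5: prefix='110' -> emit 'i', reset
Bit 6: prefix='1' (no match yet)
Bit 7: prefix='11' (no match yet)
Bit 8: prefix='111' -> emit 'c', reset
Bit 9: prefix='1' (no match yet)
Bit 10: prefix='11' (no match yet)
Bit 11: prefix='111' -> emit 'c', reset
Bit 12: prefix='1' (no match yet)
Bit 13: prefix='10' -> emit 'h', reset
Bit 14: prefix='1' (no match yet)
Bit 15: prefix='10' -> emit 'h', reset
Bit 16: prefix='1' (no match yet)
Bit 17: prefix='10' -> emit 'h', reset
Bit 18: prefix='1' (no match yet)
Bit 19: prefix='11' (no match yet)
Bit 20: prefix='111' -> emit 'c', reset
Bit 21: prefix='1' (no match yet)
Bit 22: prefix='11' (no match yet)
Bit 23: prefix='111' -> emit 'c', reset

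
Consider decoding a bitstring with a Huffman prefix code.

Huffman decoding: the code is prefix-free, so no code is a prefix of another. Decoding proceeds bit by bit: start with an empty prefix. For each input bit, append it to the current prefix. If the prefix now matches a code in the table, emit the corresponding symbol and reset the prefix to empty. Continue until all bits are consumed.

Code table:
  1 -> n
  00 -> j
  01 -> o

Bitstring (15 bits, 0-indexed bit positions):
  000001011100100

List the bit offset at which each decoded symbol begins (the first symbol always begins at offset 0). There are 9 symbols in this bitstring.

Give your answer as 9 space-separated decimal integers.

Bit 0: prefix='0' (no match yet)
Bit 1: prefix='00' -> emit 'j', reset
Bit 2: prefix='0' (no match yet)
Bit 3: prefix='00' -> emit 'j', reset
Bit 4: prefix='0' (no match yet)
Bit 5: prefix='01' -> emit 'o', reset
Bit 6: prefix='0' (no match yet)
Bit 7: prefix='01' -> emit 'o', reset
Bit 8: prefix='1' -> emit 'n', reset
Bit 9: prefix='1' -> emit 'n', reset
Bit 10: prefix='0' (no match yet)
Bit 11: prefix='00' -> emit 'j', reset
Bit 12: prefix='1' -> emit 'n', reset
Bit 13: prefix='0' (no match yet)
Bit 14: prefix='00' -> emit 'j', reset

Answer: 0 2 4 6 8 9 10 12 13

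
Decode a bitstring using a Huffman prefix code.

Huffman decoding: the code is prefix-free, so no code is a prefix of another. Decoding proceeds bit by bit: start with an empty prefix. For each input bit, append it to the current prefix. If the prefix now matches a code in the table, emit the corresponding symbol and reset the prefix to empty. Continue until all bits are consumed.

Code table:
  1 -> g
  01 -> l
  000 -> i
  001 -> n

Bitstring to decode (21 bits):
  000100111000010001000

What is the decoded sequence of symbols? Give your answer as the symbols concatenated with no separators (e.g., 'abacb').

Bit 0: prefix='0' (no match yet)
Bit 1: prefix='00' (no match yet)
Bit 2: prefix='000' -> emit 'i', reset
Bit 3: prefix='1' -> emit 'g', reset
Bit 4: prefix='0' (no match yet)
Bit 5: prefix='00' (no match yet)
Bit 6: prefix='001' -> emit 'n', reset
Bit 7: prefix='1' -> emit 'g', reset
Bit 8: prefix='1' -> emit 'g', reset
Bit 9: prefix='0' (no match yet)
Bit 10: prefix='00' (no match yet)
Bit 11: prefix='000' -> emit 'i', reset
Bit 12: prefix='0' (no match yet)
Bit 13: prefix='01' -> emit 'l', reset
Bit 14: prefix='0' (no match yet)
Bit 15: prefix='00' (no match yet)
Bit 16: prefix='000' -> emit 'i', reset
Bit 17: prefix='1' -> emit 'g', reset
Bit 18: prefix='0' (no match yet)
Bit 19: prefix='00' (no match yet)
Bit 20: prefix='000' -> emit 'i', reset

Answer: ignggiligi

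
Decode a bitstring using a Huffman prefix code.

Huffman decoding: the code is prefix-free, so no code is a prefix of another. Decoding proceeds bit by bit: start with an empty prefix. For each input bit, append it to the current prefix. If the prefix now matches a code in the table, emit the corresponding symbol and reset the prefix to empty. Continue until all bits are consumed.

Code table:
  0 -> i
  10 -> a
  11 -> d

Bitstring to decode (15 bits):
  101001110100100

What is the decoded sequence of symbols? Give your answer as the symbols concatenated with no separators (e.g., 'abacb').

Answer: aaidaaiai

Derivation:
Bit 0: prefix='1' (no match yet)
Bit 1: prefix='10' -> emit 'a', reset
Bit 2: prefix='1' (no match yet)
Bit 3: prefix='10' -> emit 'a', reset
Bit 4: prefix='0' -> emit 'i', reset
Bit 5: prefix='1' (no match yet)
Bit 6: prefix='11' -> emit 'd', reset
Bit 7: prefix='1' (no match yet)
Bit 8: prefix='10' -> emit 'a', reset
Bit 9: prefix='1' (no match yet)
Bit 10: prefix='10' -> emit 'a', reset
Bit 11: prefix='0' -> emit 'i', reset
Bit 12: prefix='1' (no match yet)
Bit 13: prefix='10' -> emit 'a', reset
Bit 14: prefix='0' -> emit 'i', reset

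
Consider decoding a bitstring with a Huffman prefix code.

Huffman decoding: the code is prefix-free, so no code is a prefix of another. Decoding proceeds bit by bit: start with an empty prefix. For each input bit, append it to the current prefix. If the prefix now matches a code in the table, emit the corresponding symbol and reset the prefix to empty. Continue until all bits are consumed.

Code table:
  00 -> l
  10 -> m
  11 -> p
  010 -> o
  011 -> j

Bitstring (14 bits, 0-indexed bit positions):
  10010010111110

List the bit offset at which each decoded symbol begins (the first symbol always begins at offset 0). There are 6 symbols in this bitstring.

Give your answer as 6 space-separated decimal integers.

Answer: 0 2 5 8 10 12

Derivation:
Bit 0: prefix='1' (no match yet)
Bit 1: prefix='10' -> emit 'm', reset
Bit 2: prefix='0' (no match yet)
Bit 3: prefix='01' (no match yet)
Bit 4: prefix='010' -> emit 'o', reset
Bit 5: prefix='0' (no match yet)
Bit 6: prefix='01' (no match yet)
Bit 7: prefix='010' -> emit 'o', reset
Bit 8: prefix='1' (no match yet)
Bit 9: prefix='11' -> emit 'p', reset
Bit 10: prefix='1' (no match yet)
Bit 11: prefix='11' -> emit 'p', reset
Bit 12: prefix='1' (no match yet)
Bit 13: prefix='10' -> emit 'm', reset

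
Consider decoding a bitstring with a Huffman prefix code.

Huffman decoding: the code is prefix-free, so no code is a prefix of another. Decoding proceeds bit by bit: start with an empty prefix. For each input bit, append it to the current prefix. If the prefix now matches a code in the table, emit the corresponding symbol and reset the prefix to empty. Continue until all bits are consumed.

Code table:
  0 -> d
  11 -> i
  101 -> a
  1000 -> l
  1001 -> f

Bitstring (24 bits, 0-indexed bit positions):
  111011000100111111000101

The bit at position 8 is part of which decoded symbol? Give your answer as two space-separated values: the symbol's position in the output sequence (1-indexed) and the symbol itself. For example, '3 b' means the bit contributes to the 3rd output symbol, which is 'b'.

Bit 0: prefix='1' (no match yet)
Bit 1: prefix='11' -> emit 'i', reset
Bit 2: prefix='1' (no match yet)
Bit 3: prefix='10' (no match yet)
Bit 4: prefix='101' -> emit 'a', reset
Bit 5: prefix='1' (no match yet)
Bit 6: prefix='10' (no match yet)
Bit 7: prefix='100' (no match yet)
Bit 8: prefix='1000' -> emit 'l', reset
Bit 9: prefix='1' (no match yet)
Bit 10: prefix='10' (no match yet)
Bit 11: prefix='100' (no match yet)
Bit 12: prefix='1001' -> emit 'f', reset

Answer: 3 l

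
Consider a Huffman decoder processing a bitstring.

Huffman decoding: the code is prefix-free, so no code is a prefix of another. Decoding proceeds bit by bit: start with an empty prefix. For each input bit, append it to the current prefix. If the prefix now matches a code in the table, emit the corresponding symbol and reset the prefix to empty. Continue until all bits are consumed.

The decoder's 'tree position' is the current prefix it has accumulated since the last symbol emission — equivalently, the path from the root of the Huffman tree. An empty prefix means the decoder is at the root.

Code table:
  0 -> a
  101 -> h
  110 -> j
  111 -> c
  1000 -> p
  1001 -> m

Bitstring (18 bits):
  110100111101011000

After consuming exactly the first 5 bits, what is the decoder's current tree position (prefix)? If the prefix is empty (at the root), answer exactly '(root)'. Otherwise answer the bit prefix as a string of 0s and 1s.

Answer: 10

Derivation:
Bit 0: prefix='1' (no match yet)
Bit 1: prefix='11' (no match yet)
Bit 2: prefix='110' -> emit 'j', reset
Bit 3: prefix='1' (no match yet)
Bit 4: prefix='10' (no match yet)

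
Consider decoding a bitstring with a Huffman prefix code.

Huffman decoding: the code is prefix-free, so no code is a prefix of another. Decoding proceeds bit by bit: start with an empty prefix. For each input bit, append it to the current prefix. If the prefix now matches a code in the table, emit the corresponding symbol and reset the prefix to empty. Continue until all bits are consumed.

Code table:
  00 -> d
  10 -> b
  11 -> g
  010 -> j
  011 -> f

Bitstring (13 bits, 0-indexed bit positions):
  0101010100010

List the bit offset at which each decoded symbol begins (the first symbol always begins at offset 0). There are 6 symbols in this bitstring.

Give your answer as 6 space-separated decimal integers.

Answer: 0 3 5 7 9 11

Derivation:
Bit 0: prefix='0' (no match yet)
Bit 1: prefix='01' (no match yet)
Bit 2: prefix='010' -> emit 'j', reset
Bit 3: prefix='1' (no match yet)
Bit 4: prefix='10' -> emit 'b', reset
Bit 5: prefix='1' (no match yet)
Bit 6: prefix='10' -> emit 'b', reset
Bit 7: prefix='1' (no match yet)
Bit 8: prefix='10' -> emit 'b', reset
Bit 9: prefix='0' (no match yet)
Bit 10: prefix='00' -> emit 'd', reset
Bit 11: prefix='1' (no match yet)
Bit 12: prefix='10' -> emit 'b', reset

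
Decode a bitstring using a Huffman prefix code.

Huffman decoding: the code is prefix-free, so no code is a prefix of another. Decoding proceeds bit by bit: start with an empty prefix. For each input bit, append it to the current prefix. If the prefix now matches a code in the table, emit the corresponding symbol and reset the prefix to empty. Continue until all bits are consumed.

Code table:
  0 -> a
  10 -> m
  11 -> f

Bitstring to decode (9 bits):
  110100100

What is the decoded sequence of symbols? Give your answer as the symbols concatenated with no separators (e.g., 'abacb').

Answer: famama

Derivation:
Bit 0: prefix='1' (no match yet)
Bit 1: prefix='11' -> emit 'f', reset
Bit 2: prefix='0' -> emit 'a', reset
Bit 3: prefix='1' (no match yet)
Bit 4: prefix='10' -> emit 'm', reset
Bit 5: prefix='0' -> emit 'a', reset
Bit 6: prefix='1' (no match yet)
Bit 7: prefix='10' -> emit 'm', reset
Bit 8: prefix='0' -> emit 'a', reset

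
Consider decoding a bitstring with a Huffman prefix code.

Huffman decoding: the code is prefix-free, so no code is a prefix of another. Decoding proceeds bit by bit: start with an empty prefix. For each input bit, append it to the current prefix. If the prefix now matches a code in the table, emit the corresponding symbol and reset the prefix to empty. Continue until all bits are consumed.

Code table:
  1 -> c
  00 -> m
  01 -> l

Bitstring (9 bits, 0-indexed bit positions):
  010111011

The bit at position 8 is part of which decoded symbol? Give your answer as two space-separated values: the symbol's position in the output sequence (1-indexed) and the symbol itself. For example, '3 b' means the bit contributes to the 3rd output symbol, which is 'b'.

Answer: 6 c

Derivation:
Bit 0: prefix='0' (no match yet)
Bit 1: prefix='01' -> emit 'l', reset
Bit 2: prefix='0' (no match yet)
Bit 3: prefix='01' -> emit 'l', reset
Bit 4: prefix='1' -> emit 'c', reset
Bit 5: prefix='1' -> emit 'c', reset
Bit 6: prefix='0' (no match yet)
Bit 7: prefix='01' -> emit 'l', reset
Bit 8: prefix='1' -> emit 'c', reset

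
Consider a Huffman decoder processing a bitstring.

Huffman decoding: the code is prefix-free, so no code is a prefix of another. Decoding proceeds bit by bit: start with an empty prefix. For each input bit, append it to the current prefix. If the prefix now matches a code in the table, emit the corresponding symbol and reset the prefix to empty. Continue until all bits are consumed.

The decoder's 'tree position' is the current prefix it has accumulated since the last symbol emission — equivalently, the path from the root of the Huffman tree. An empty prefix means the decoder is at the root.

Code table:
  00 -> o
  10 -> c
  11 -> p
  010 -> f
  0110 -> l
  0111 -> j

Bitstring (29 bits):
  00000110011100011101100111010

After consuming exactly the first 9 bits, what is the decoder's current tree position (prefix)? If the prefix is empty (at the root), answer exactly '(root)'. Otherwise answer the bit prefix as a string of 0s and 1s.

Answer: 0

Derivation:
Bit 0: prefix='0' (no match yet)
Bit 1: prefix='00' -> emit 'o', reset
Bit 2: prefix='0' (no match yet)
Bit 3: prefix='00' -> emit 'o', reset
Bit 4: prefix='0' (no match yet)
Bit 5: prefix='01' (no match yet)
Bit 6: prefix='011' (no match yet)
Bit 7: prefix='0110' -> emit 'l', reset
Bit 8: prefix='0' (no match yet)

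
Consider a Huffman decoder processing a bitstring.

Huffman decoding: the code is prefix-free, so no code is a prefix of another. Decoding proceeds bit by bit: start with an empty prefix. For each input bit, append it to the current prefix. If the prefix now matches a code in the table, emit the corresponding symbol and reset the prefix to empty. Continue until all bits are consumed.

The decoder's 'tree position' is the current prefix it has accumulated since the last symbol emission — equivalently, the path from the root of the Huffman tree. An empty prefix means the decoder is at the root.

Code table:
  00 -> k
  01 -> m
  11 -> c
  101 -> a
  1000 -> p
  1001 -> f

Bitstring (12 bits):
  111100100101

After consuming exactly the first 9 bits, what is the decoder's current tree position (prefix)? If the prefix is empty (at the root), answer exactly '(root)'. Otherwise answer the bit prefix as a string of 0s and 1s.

Bit 0: prefix='1' (no match yet)
Bit 1: prefix='11' -> emit 'c', reset
Bit 2: prefix='1' (no match yet)
Bit 3: prefix='11' -> emit 'c', reset
Bit 4: prefix='0' (no match yet)
Bit 5: prefix='00' -> emit 'k', reset
Bit 6: prefix='1' (no match yet)
Bit 7: prefix='10' (no match yet)
Bit 8: prefix='100' (no match yet)

Answer: 100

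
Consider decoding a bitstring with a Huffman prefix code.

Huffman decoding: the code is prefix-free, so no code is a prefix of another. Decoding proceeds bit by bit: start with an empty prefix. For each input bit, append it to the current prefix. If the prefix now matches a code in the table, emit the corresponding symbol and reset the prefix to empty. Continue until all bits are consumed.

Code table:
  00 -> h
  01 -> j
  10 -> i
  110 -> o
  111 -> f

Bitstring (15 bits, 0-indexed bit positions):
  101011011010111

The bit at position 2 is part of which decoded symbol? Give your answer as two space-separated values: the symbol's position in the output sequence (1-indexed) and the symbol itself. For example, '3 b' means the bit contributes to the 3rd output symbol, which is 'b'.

Bit 0: prefix='1' (no match yet)
Bit 1: prefix='10' -> emit 'i', reset
Bit 2: prefix='1' (no match yet)
Bit 3: prefix='10' -> emit 'i', reset
Bit 4: prefix='1' (no match yet)
Bit 5: prefix='11' (no match yet)
Bit 6: prefix='110' -> emit 'o', reset

Answer: 2 i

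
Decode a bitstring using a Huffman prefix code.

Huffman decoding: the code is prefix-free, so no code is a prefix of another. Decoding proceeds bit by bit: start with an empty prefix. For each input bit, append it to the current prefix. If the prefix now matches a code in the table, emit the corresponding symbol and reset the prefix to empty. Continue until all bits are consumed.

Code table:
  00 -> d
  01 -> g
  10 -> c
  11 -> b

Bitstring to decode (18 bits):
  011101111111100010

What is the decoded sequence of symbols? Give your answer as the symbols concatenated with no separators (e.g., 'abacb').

Answer: gbgbbbcdc

Derivation:
Bit 0: prefix='0' (no match yet)
Bit 1: prefix='01' -> emit 'g', reset
Bit 2: prefix='1' (no match yet)
Bit 3: prefix='11' -> emit 'b', reset
Bit 4: prefix='0' (no match yet)
Bit 5: prefix='01' -> emit 'g', reset
Bit 6: prefix='1' (no match yet)
Bit 7: prefix='11' -> emit 'b', reset
Bit 8: prefix='1' (no match yet)
Bit 9: prefix='11' -> emit 'b', reset
Bit 10: prefix='1' (no match yet)
Bit 11: prefix='11' -> emit 'b', reset
Bit 12: prefix='1' (no match yet)
Bit 13: prefix='10' -> emit 'c', reset
Bit 14: prefix='0' (no match yet)
Bit 15: prefix='00' -> emit 'd', reset
Bit 16: prefix='1' (no match yet)
Bit 17: prefix='10' -> emit 'c', reset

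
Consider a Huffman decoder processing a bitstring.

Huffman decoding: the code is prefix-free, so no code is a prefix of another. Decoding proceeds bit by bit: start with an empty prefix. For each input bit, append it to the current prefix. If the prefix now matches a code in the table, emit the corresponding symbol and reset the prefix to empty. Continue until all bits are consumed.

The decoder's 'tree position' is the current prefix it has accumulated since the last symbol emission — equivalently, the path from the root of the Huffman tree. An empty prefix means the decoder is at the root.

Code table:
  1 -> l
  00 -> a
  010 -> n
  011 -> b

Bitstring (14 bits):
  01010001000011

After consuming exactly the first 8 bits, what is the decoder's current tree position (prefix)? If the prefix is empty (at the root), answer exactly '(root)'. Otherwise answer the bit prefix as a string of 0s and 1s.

Answer: 01

Derivation:
Bit 0: prefix='0' (no match yet)
Bit 1: prefix='01' (no match yet)
Bit 2: prefix='010' -> emit 'n', reset
Bit 3: prefix='1' -> emit 'l', reset
Bit 4: prefix='0' (no match yet)
Bit 5: prefix='00' -> emit 'a', reset
Bit 6: prefix='0' (no match yet)
Bit 7: prefix='01' (no match yet)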